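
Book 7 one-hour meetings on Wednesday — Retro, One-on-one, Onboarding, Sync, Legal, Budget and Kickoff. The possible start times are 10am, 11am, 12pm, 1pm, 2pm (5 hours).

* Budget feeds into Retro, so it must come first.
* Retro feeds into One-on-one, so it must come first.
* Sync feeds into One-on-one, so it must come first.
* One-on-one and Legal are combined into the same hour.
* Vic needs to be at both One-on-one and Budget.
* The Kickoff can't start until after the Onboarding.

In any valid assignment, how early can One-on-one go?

Precedence pushes One-on-one to at least 12pm.
One-on-one at 12pm is achievable: One-on-one in 12pm; Sync in 10am; Budget in 10am; Onboarding in 10am; Legal in 12pm; Retro in 11am; Kickoff in 11am.

12pm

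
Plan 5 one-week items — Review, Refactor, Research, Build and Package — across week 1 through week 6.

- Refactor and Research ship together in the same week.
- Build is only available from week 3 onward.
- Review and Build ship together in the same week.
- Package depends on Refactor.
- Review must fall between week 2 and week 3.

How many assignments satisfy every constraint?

15

Splitting on Refactor: it can be week 1 (5), week 2 (4), week 3 (3), week 4 (2), week 5 (1). Listing each branch's schedules as (Review, Research, Build, Package) by week number:
Refactor=week 1: (3,1,3,2) (3,1,3,3) (3,1,3,4) (3,1,3,5) (3,1,3,6) — 5.
Refactor=week 2: (3,2,3,3) (3,2,3,4) (3,2,3,5) (3,2,3,6) — 4.
Refactor=week 3: (3,3,3,4) (3,3,3,5) (3,3,3,6) — 3.
Refactor=week 4: (3,4,3,5) (3,4,3,6) — 2.
Refactor=week 5: (3,5,3,6) — 1.
Summing: 5 + 4 + 3 + 2 + 1 = 15.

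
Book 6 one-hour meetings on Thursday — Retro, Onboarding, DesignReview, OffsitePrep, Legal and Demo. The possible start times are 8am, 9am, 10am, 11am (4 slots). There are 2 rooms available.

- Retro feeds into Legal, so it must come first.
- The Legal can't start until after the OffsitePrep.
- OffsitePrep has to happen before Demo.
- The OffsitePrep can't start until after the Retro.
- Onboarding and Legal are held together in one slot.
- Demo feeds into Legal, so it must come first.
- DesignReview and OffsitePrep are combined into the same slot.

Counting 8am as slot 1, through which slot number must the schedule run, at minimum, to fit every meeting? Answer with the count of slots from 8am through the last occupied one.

The precedence chain requires at least 4 distinct slots.
With at most 2 per slot and 6 meetings, at least 3 slots are needed.
4 works (last occupied slot: 11am): for example OffsitePrep=9am, Retro=8am, DesignReview=9am, Demo=10am, Legal=11am, Onboarding=11am.

4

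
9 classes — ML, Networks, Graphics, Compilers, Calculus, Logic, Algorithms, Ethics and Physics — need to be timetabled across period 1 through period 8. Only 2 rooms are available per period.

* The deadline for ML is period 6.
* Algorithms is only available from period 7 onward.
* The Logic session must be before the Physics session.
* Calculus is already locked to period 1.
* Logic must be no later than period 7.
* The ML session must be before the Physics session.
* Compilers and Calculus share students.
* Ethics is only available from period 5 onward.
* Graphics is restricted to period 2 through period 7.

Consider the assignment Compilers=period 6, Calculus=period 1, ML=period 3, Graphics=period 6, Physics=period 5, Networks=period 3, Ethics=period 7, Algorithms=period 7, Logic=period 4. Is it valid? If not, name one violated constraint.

Valid

Algorithms is only available from period 7 onward — holds.
The deadline for ML is period 6 — holds.
Ethics is only available from period 5 onward — holds.
Logic must be no later than period 7 — holds.
Graphics is restricted to period 2 through period 7 — holds.
Calculus is already locked to period 1 — holds.
Compilers and Calculus share students — holds.
The Logic session must be before the Physics session — holds.
Only 2 rooms are available per period — holds.
The ML session must be before the Physics session — holds.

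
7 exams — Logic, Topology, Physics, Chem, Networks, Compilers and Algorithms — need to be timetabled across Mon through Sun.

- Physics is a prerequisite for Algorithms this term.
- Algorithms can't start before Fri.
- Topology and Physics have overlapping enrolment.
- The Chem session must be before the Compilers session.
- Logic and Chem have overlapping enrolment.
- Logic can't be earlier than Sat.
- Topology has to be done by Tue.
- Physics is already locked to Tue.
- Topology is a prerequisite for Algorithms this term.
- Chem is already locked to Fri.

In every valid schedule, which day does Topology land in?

Topology's window is Mon–Tue.
Physics is fixed at Tue, and Topology can't share a day with Physics.
So Topology must be Mon.

Mon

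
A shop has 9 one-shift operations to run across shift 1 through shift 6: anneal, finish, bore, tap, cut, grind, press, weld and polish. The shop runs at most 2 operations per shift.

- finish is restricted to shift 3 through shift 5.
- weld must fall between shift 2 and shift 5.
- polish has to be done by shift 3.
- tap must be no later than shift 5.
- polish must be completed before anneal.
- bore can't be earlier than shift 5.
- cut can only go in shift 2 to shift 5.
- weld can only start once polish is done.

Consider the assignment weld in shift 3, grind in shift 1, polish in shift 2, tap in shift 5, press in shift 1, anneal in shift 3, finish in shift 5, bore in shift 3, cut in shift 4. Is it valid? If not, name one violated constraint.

No — it violates: bore can't be earlier than shift 5

polish has to be done by shift 3 — holds.
bore can't be earlier than shift 5 — violated.
finish is restricted to shift 3 through shift 5 — holds.
tap must be no later than shift 5 — holds.
cut can only go in shift 2 to shift 5 — holds.
polish must be completed before anneal — holds.
weld can only start once polish is done — holds.
weld must fall between shift 2 and shift 5 — holds.
The shop runs at most 2 operations per shift — violated.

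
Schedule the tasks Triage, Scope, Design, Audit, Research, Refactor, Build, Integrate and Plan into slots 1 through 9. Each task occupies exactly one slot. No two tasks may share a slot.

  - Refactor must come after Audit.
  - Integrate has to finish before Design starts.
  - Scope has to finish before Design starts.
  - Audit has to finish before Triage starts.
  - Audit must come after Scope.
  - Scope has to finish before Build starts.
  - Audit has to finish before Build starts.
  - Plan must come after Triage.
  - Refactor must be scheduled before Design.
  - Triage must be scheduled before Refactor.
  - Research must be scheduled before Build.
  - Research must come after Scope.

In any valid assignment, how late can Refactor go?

8

Precedence pushes Refactor to at least 4; downstream work caps Refactor at 8.
Refactor at 8 is achievable: Refactor in 8; Integrate in 6; Scope in 1; Audit in 2; Build in 5; Triage in 3; Plan in 7; Research in 4; Design in 9.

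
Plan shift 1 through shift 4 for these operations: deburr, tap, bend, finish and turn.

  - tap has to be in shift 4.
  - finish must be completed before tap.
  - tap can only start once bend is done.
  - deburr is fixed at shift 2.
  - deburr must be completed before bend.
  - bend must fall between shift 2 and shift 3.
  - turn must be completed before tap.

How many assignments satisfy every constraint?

9

Splitting on finish: it can be shift 1 (3), shift 2 (3), shift 3 (3). Listing each branch's schedules as (deburr, tap, bend, turn) by shift number:
finish=shift 1: (2,4,3,1) (2,4,3,2) (2,4,3,3) — 3.
finish=shift 2: (2,4,3,1) (2,4,3,2) (2,4,3,3) — 3.
finish=shift 3: (2,4,3,1) (2,4,3,2) (2,4,3,3) — 3.
Summing: 3 + 3 + 3 = 9.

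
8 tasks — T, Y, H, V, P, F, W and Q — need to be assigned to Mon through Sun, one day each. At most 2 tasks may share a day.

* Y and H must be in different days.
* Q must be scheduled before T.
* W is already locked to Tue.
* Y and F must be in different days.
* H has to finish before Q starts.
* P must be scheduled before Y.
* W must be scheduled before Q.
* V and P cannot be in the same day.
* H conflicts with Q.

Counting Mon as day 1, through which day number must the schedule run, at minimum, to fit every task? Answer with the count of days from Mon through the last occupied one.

4 days

The precedence chain requires at least 3 distinct days.
With at most 2 per day and 8 tasks, at least 4 days are needed.
Propagating the time windows through the other constraints, T can't land before Thu — that is day 4 counting from Mon — so the schedule must run through at least 4 days.
4 works (last occupied day: Thu): for example F -> Thu, T -> Thu, Q -> Wed, V -> Wed, H -> Mon, Y -> Tue, P -> Mon, W -> Tue.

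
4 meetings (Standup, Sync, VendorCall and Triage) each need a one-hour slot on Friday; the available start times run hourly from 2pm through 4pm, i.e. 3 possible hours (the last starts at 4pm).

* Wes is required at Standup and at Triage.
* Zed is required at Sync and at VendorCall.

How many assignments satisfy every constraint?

Splitting on Standup: it can be 2pm (12), 3pm (12), 4pm (12). Listing each branch's schedules as (Sync, VendorCall, Triage):
Standup=2pm: (2pm,3pm,3pm) (2pm,3pm,4pm) (2pm,4pm,3pm) (2pm,4pm,4pm) (3pm,2pm,3pm) (3pm,2pm,4pm) (3pm,4pm,3pm) (3pm,4pm,4pm) (4pm,2pm,3pm) (4pm,2pm,4pm) (4pm,3pm,3pm) (4pm,3pm,4pm) — 12.
Standup=3pm: (2pm,3pm,2pm) (2pm,3pm,4pm) (2pm,4pm,2pm) (2pm,4pm,4pm) (3pm,2pm,2pm) (3pm,2pm,4pm) (3pm,4pm,2pm) (3pm,4pm,4pm) (4pm,2pm,2pm) (4pm,2pm,4pm) (4pm,3pm,2pm) (4pm,3pm,4pm) — 12.
Standup=4pm: (2pm,3pm,2pm) (2pm,3pm,3pm) (2pm,4pm,2pm) (2pm,4pm,3pm) (3pm,2pm,2pm) (3pm,2pm,3pm) (3pm,4pm,2pm) (3pm,4pm,3pm) (4pm,2pm,2pm) (4pm,2pm,3pm) (4pm,3pm,2pm) (4pm,3pm,3pm) — 12.
Summing: 12 + 12 + 12 = 36.

36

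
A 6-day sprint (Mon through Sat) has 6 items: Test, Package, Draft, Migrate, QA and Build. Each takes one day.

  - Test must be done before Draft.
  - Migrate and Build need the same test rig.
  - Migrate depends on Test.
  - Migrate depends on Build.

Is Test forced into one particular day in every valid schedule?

Test can be Mon (e.g. Draft in Tue, Package in Mon, Build in Mon, QA in Mon, Migrate in Tue, Test in Mon) or Tue (e.g. Draft=Wed, Test=Tue, Package=Mon, Migrate=Wed, Build=Mon, QA=Mon).

No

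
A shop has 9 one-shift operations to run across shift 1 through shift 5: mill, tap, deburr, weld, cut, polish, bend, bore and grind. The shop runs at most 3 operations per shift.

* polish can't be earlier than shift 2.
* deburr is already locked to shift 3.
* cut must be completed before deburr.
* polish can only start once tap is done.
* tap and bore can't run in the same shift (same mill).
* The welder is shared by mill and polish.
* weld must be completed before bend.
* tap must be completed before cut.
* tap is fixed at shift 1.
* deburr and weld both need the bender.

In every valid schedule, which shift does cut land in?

tap is fixed at shift 1 and must come before cut, so cut is at least shift 2.
deburr is fixed at shift 3 and must come after cut, so cut is at most shift 2.
So cut must be shift 2.

shift 2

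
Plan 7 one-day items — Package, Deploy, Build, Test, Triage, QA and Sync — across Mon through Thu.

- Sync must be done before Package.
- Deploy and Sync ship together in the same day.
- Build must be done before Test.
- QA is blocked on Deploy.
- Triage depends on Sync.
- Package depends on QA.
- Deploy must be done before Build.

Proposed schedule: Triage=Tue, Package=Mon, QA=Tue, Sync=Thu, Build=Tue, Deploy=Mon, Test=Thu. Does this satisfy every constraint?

No — it violates: Sync must be done before Package

Sync must be done before Package — violated.
Deploy must be done before Build — holds.
QA is blocked on Deploy — holds.
Build must be done before Test — holds.
Triage depends on Sync — violated.
Deploy and Sync ship together in the same day — violated.
Package depends on QA — violated.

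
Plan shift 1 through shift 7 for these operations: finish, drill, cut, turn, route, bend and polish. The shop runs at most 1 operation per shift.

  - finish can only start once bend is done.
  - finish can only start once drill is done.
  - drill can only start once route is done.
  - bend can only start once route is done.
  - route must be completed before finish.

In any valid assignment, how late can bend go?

Precedence pushes bend to at least shift 2; downstream work caps bend at shift 6.
bend at shift 6 is achievable: turn=shift 4; bend=shift 6; polish=shift 5; finish=shift 7; drill=shift 2; route=shift 1; cut=shift 3.

shift 6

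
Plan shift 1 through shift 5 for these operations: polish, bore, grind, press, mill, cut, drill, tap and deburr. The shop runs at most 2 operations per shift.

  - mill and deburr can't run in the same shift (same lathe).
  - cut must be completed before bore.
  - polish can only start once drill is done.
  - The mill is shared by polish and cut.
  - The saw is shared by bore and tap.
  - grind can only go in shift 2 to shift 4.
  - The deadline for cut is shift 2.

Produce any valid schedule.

polish -> shift 2; cut -> shift 1; bore -> shift 3; mill -> shift 4; grind -> shift 2; drill -> shift 1; deburr -> shift 5; tap -> shift 4; press -> shift 3

Checking: drill(shift 1) before polish(shift 2); cut(shift 1) before bore(shift 3); polish(shift 2) != cut(shift 1); bore(shift 3) != tap(shift 4); mill(shift 4) != deburr(shift 5); cut=shift 1 in [shift 1,shift 2]; grind=shift 2 in [shift 2,shift 4]; max 2 per shift (cap 2).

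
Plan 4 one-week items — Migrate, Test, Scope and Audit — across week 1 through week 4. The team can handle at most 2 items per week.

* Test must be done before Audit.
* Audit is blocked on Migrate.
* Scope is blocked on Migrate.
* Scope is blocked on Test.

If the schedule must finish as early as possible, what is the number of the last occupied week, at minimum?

2

The precedence chain requires at least 2 distinct weeks.
With at most 2 per week and 4 work items, at least 2 weeks are needed.
2 works (last occupied week: week 2): for example Test=week 1; Scope=week 2; Migrate=week 1; Audit=week 2.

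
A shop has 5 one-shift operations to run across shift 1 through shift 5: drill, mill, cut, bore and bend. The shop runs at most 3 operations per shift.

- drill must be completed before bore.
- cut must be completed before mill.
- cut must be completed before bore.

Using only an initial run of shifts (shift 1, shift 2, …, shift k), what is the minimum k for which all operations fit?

2 shifts

The precedence chain requires at least 2 distinct shifts.
With at most 3 per shift and 5 operations, at least 2 shifts are needed.
2 works (last occupied shift: shift 2): for example cut=shift 1; mill=shift 2; bend=shift 1; drill=shift 1; bore=shift 2.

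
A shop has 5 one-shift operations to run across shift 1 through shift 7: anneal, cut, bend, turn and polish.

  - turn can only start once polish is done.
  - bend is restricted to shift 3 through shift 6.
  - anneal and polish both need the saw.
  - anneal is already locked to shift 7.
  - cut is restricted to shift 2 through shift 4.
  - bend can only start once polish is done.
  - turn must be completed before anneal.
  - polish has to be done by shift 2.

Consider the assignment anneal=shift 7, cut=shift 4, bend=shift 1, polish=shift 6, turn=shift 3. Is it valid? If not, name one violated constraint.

turn can only start once polish is done — violated.
polish has to be done by shift 2 — violated.
cut is restricted to shift 2 through shift 4 — holds.
bend is restricted to shift 3 through shift 6 — violated.
anneal and polish both need the saw — holds.
turn must be completed before anneal — holds.
bend can only start once polish is done — violated.
anneal is already locked to shift 7 — holds.

No — it violates: bend can only start once polish is done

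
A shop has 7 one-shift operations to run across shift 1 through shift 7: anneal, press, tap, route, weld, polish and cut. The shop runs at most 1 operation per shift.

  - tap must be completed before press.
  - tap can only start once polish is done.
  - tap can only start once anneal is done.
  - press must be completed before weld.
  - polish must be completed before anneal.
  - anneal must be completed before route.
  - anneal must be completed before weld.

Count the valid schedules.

Splitting on anneal: it can be shift 2 (20), shift 3 (8). Listing each branch's schedules as (press, tap, route, weld, polish, cut) by shift number:
anneal=shift 2: (4,3,5,6,1,7) (4,3,5,7,1,6) (4,3,6,5,1,7) (4,3,6,7,1,5) (4,3,7,5,1,6) (4,3,7,6,1,5) (5,3,4,6,1,7) (5,3,4,7,1,6) (5,3,6,7,1,4) (5,3,7,6,1,4) (5,4,3,6,1,7) (5,4,3,7,1,6) (5,4,6,7,1,3) (5,4,7,6,1,3) (6,3,4,7,1,5) (6,3,5,7,1,4) (6,4,3,7,1,5) (6,4,5,7,1,3) (6,5,3,7,1,4) (6,5,4,7,1,3) — 20.
anneal=shift 3: (5,4,6,7,1,2) (5,4,6,7,2,1) (5,4,7,6,1,2) (5,4,7,6,2,1) (6,4,5,7,1,2) (6,4,5,7,2,1) (6,5,4,7,1,2) (6,5,4,7,2,1) — 8.
Summing: 20 + 8 = 28.

28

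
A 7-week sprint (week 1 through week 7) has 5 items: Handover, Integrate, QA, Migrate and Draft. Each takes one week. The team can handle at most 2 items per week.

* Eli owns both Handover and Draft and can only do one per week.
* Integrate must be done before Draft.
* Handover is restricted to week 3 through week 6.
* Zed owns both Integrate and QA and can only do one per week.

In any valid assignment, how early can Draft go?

week 2

Precedence pushes Draft to at least week 2.
Draft at week 2 is achievable: QA in week 2, Handover in week 3, Integrate in week 1, Migrate in week 1, Draft in week 2.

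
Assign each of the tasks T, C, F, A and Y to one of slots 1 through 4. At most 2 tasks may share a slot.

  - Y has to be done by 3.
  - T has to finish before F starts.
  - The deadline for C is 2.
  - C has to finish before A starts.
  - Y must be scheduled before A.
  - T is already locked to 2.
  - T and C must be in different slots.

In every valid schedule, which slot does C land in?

C's window is 1–2.
T is fixed at 2, and C can't share a slot with T.
So C must be 1.

1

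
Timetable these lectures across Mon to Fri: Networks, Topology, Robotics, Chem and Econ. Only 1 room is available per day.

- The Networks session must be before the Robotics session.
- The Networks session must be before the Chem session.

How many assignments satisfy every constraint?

Splitting on Networks: it can be Mon (24), Tue (12), Wed (4). Listing each branch's schedules as (Topology, Robotics, Chem, Econ):
Networks=Mon: (Tue,Wed,Thu,Fri) (Tue,Wed,Fri,Thu) (Tue,Thu,Wed,Fri) (Tue,Thu,Fri,Wed) (Tue,Fri,Wed,Thu) (Tue,Fri,Thu,Wed) (Wed,Tue,Thu,Fri) (Wed,Tue,Fri,Thu) (Wed,Thu,Tue,Fri) (Wed,Thu,Fri,Tue) (Wed,Fri,Tue,Thu) (Wed,Fri,Thu,Tue) (Thu,Tue,Wed,Fri) (Thu,Tue,Fri,Wed) (Thu,Wed,Tue,Fri) (Thu,Wed,Fri,Tue) (Thu,Fri,Tue,Wed) (Thu,Fri,Wed,Tue) (Fri,Tue,Wed,Thu) (Fri,Tue,Thu,Wed) (Fri,Wed,Tue,Thu) (Fri,Wed,Thu,Tue) (Fri,Thu,Tue,Wed) (Fri,Thu,Wed,Tue) — 24.
Networks=Tue: (Mon,Wed,Thu,Fri) (Mon,Wed,Fri,Thu) (Mon,Thu,Wed,Fri) (Mon,Thu,Fri,Wed) (Mon,Fri,Wed,Thu) (Mon,Fri,Thu,Wed) (Wed,Thu,Fri,Mon) (Wed,Fri,Thu,Mon) (Thu,Wed,Fri,Mon) (Thu,Fri,Wed,Mon) (Fri,Wed,Thu,Mon) (Fri,Thu,Wed,Mon) — 12.
Networks=Wed: (Mon,Thu,Fri,Tue) (Mon,Fri,Thu,Tue) (Tue,Thu,Fri,Mon) (Tue,Fri,Thu,Mon) — 4.
Summing: 24 + 12 + 4 = 40.

40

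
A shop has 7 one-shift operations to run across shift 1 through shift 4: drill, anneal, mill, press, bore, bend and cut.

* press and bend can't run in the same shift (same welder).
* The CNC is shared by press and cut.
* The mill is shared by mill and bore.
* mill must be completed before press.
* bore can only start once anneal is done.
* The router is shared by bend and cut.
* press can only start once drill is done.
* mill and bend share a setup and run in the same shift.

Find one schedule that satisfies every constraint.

anneal in shift 1, mill in shift 1, bore in shift 2, bend in shift 1, drill in shift 1, press in shift 2, cut in shift 3

Checking: anneal(shift 1) before bore(shift 2); drill(shift 1) before press(shift 2); mill(shift 1) before press(shift 2); press(shift 2) != cut(shift 3); mill(shift 1) != bore(shift 2); bend(shift 1) != cut(shift 3); press(shift 2) != bend(shift 1); mill = bend = shift 1.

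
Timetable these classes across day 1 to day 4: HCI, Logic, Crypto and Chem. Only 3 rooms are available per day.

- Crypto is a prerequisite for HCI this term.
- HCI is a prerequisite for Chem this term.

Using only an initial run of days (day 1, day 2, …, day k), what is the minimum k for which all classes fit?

The precedence chain requires at least 3 distinct days.
With at most 3 per day and 4 classes, at least 2 days are needed.
3 works (last occupied day: day 3): for example HCI in day 2; Logic in day 1; Chem in day 3; Crypto in day 1.

3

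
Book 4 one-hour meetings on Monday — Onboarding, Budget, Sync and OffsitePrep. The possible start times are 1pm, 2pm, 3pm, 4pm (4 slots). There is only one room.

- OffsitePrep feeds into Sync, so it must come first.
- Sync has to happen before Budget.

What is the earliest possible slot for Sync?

Precedence pushes Sync to at least 2pm; downstream work caps Sync at 3pm.
Sync at 2pm is achievable: Onboarding=4pm, Sync=2pm, Budget=3pm, OffsitePrep=1pm.

2pm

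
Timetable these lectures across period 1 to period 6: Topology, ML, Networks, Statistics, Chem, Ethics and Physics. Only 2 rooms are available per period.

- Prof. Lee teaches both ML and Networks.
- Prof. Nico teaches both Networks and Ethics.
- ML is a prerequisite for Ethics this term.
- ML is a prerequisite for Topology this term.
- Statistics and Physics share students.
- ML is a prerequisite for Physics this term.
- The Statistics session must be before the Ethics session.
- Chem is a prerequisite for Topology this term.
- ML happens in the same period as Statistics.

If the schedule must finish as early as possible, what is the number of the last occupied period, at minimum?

period 4

The precedence chain requires at least 2 distinct periods.
With at most 2 per period and 7 lectures, at least 4 periods are needed.
4 works (last occupied period: period 4): for example Physics in period 3, ML in period 1, Networks in period 4, Ethics in period 2, Chem in period 2, Topology in period 3, Statistics in period 1.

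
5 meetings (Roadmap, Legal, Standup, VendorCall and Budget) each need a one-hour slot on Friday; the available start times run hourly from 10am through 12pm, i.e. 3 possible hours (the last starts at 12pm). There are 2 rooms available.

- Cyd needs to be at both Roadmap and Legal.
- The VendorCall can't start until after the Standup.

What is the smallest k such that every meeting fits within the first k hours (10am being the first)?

The precedence chain requires at least 2 distinct hours.
With at most 2 per hour and 5 meetings, at least 3 hours are needed.
3 works (last occupied hour: 12pm): for example Budget=12pm, VendorCall=11am, Legal=11am, Roadmap=10am, Standup=10am.

3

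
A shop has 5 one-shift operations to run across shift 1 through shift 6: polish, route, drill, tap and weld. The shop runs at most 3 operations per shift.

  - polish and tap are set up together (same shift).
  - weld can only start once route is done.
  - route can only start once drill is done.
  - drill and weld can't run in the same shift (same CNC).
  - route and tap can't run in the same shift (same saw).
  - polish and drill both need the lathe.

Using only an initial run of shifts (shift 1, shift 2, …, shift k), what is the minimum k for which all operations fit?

3

The precedence chain requires at least 3 distinct shifts.
With at most 3 per shift and 5 operations, at least 2 shifts are needed.
3 works (last occupied shift: shift 3): for example polish in shift 3, tap in shift 3, drill in shift 1, route in shift 2, weld in shift 3.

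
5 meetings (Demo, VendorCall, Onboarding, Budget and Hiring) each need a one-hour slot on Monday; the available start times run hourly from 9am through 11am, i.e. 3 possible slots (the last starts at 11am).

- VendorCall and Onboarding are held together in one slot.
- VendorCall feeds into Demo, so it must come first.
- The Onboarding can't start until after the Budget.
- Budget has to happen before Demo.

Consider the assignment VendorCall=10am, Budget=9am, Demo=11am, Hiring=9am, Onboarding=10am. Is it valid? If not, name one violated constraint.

Budget has to happen before Demo — holds.
VendorCall and Onboarding are held together in one slot — holds.
VendorCall feeds into Demo, so it must come first — holds.
The Onboarding can't start until after the Budget — holds.

Valid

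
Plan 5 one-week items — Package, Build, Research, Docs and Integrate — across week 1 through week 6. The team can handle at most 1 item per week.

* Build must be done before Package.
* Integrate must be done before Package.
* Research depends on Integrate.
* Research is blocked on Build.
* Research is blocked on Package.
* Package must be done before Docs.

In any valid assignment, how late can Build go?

Downstream work caps Build at week 4.
Build at week 3 is achievable: Integrate=week 1, Package=week 4, Docs=week 6, Build=week 3, Research=week 5.
Nothing later works — the capacity limit rule out every week after week 3.

week 3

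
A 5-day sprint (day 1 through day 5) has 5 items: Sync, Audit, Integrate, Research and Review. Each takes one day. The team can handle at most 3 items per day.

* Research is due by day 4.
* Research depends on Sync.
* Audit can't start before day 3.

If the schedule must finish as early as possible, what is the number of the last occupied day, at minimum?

day 3

The precedence chain requires at least 2 distinct days.
With at most 3 per day and 5 tasks, at least 2 days are needed.
Audit can't be placed before day 3, so the schedule must run through at least day 3.
3 works (last occupied day: day 3): for example Research -> day 2; Integrate -> day 1; Review -> day 1; Audit -> day 3; Sync -> day 1.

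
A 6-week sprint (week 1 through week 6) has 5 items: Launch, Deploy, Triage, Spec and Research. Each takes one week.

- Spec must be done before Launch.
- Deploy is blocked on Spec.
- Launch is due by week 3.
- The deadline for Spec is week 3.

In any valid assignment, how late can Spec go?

week 2

Spec's own window allows nothing later than week 3; downstream work caps Spec at week 2.
Spec at week 2 is achievable: Launch in week 3; Spec in week 2; Deploy in week 3; Research in week 1; Triage in week 1.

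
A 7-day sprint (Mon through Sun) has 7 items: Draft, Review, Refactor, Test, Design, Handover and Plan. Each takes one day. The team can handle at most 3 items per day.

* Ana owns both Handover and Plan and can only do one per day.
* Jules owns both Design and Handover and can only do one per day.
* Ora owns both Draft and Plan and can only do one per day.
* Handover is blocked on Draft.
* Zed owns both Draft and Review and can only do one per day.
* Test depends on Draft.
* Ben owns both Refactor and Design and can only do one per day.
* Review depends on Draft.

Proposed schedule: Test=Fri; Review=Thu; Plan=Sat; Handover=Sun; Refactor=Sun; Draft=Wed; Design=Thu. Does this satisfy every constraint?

Valid

The team can handle at most 3 items per day — holds.
Test depends on Draft — holds.
Ora owns both Draft and Plan and can only do one per day — holds.
Handover is blocked on Draft — holds.
Ana owns both Handover and Plan and can only do one per day — holds.
Jules owns both Design and Handover and can only do one per day — holds.
Ben owns both Refactor and Design and can only do one per day — holds.
Zed owns both Draft and Review and can only do one per day — holds.
Review depends on Draft — holds.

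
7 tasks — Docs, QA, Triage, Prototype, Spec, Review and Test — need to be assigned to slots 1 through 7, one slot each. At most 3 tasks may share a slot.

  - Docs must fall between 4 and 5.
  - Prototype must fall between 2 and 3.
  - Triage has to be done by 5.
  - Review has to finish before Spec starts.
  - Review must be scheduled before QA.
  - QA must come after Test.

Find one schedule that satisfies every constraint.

Triage in 1; Docs in 4; Test in 1; Spec in 2; QA in 2; Review in 1; Prototype in 2

Checking: Review(1) before Spec(2); Review(1) before QA(2); Test(1) before QA(2); Prototype=2 in [2,3]; Docs=4 in [4,5]; Triage=1 in [1,5]; max 3 per slot (cap 3).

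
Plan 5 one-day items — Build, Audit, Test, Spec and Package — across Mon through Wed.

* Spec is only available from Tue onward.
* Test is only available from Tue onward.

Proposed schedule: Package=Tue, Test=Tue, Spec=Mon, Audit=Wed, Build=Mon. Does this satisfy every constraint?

No — it violates: Spec is only available from Tue onward

Spec is only available from Tue onward — violated.
Test is only available from Tue onward — holds.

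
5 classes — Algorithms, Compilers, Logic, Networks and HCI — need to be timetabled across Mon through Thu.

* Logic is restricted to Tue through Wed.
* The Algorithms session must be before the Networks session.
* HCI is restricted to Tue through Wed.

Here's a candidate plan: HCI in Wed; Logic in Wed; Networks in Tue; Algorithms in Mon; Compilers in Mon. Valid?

HCI is restricted to Tue through Wed — holds.
Logic is restricted to Tue through Wed — holds.
The Algorithms session must be before the Networks session — holds.

Yes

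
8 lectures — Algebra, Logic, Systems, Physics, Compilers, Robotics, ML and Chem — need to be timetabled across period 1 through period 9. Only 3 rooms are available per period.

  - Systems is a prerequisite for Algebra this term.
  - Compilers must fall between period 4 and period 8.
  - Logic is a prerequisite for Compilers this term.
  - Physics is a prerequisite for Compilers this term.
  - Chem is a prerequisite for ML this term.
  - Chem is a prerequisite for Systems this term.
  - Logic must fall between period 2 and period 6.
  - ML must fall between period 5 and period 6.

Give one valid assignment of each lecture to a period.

Chem in period 1, Systems in period 2, Logic in period 2, Physics in period 1, Compilers in period 4, ML in period 5, Robotics in period 1, Algebra in period 3

Checking: Physics(period 1) before Compilers(period 4); Chem(period 1) before ML(period 5); Chem(period 1) before Systems(period 2); Systems(period 2) before Algebra(period 3); Logic(period 2) before Compilers(period 4); ML=period 5 in [period 5,period 6]; Compilers=period 4 in [period 4,period 8]; Logic=period 2 in [period 2,period 6]; max 3 per period (cap 3).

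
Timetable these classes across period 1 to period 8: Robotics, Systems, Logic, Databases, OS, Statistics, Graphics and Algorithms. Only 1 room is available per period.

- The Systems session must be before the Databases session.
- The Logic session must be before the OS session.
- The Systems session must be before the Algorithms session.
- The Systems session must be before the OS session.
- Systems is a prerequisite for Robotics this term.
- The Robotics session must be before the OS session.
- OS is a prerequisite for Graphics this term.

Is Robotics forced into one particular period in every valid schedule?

Robotics can be period 2 (e.g. Databases -> period 5; Systems -> period 1; Statistics -> period 8; OS -> period 4; Algorithms -> period 7; Logic -> period 3; Graphics -> period 6; Robotics -> period 2) or period 3 (e.g. Logic -> period 2; Statistics -> period 8; Graphics -> period 6; OS -> period 4; Algorithms -> period 7; Systems -> period 1; Databases -> period 5; Robotics -> period 3).

No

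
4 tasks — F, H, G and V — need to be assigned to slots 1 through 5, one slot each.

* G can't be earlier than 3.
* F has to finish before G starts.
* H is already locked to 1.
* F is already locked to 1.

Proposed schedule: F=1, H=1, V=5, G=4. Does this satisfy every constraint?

Yes

F is already locked to 1 — holds.
F has to finish before G starts — holds.
H is already locked to 1 — holds.
G can't be earlier than 3 — holds.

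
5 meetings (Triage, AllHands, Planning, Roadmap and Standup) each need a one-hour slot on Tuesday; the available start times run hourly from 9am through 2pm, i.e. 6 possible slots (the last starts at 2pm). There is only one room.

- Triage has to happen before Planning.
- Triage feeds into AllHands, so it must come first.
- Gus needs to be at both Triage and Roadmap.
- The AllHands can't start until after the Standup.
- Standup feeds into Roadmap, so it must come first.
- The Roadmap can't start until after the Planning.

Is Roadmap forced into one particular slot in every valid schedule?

Roadmap can be 12pm (e.g. Standup=11am, Roadmap=12pm, Triage=9am, Planning=10am, AllHands=1pm) or 1pm (e.g. Triage -> 9am, Planning -> 12pm, Roadmap -> 1pm, AllHands -> 11am, Standup -> 10am).

No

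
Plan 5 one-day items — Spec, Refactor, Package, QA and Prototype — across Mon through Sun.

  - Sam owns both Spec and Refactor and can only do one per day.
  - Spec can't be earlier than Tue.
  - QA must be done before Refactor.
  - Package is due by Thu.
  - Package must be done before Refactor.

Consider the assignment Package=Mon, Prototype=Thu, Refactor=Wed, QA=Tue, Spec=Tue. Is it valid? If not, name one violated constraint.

QA must be done before Refactor — holds.
Spec can't be earlier than Tue — holds.
Package is due by Thu — holds.
Package must be done before Refactor — holds.
Sam owns both Spec and Refactor and can only do one per day — holds.

Yes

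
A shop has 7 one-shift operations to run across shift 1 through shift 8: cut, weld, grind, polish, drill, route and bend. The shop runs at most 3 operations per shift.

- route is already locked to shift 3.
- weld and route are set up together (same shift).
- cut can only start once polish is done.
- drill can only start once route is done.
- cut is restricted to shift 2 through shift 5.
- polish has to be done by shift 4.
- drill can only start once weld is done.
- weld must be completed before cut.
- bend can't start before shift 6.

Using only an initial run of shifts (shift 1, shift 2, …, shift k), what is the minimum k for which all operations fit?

6 shifts

The precedence chain requires at least 2 distinct shifts.
With at most 3 per shift and 7 operations, at least 3 shifts are needed.
bend can't be placed before shift 6, so the schedule must run through at least shift 6.
6 works (last occupied shift: shift 6): for example polish in shift 1; bend in shift 6; drill in shift 4; cut in shift 4; weld in shift 3; grind in shift 1; route in shift 3.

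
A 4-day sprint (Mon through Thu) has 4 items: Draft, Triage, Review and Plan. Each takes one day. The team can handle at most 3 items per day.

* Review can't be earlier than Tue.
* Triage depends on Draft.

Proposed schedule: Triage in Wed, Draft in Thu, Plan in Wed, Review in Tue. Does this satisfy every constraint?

No. Triage depends on Draft is not satisfied.

The team can handle at most 3 items per day — holds.
Triage depends on Draft — violated.
Review can't be earlier than Tue — holds.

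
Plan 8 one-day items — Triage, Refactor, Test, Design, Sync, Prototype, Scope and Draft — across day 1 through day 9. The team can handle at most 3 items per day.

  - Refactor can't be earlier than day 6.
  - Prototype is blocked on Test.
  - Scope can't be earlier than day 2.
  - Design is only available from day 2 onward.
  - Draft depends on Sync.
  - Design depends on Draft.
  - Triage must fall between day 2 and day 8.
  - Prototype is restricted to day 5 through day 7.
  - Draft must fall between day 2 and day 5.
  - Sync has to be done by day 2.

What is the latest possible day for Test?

Downstream work caps Test at day 6.
Test at day 6 is achievable: Test=day 6, Draft=day 2, Design=day 3, Prototype=day 7, Triage=day 2, Refactor=day 6, Sync=day 1, Scope=day 2.

day 6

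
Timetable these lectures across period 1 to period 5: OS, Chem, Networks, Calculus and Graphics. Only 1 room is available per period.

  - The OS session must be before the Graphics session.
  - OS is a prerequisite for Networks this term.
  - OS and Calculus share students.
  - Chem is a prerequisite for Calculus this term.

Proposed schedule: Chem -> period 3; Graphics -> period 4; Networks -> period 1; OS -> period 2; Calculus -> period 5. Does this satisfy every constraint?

No. OS is a prerequisite for Networks this term is not satisfied.

OS and Calculus share students — holds.
Chem is a prerequisite for Calculus this term — holds.
The OS session must be before the Graphics session — holds.
Only 1 room is available per period — holds.
OS is a prerequisite for Networks this term — violated.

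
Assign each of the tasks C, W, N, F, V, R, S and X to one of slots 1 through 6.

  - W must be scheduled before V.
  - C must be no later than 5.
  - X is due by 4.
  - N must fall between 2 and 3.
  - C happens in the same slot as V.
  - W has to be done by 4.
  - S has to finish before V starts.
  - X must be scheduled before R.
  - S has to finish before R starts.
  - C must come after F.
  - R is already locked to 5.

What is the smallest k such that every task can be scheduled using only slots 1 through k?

5

The precedence chain requires at least 2 distinct slots.
R can't be placed before 5, so the schedule must run through at least slot 5.
5 works (last occupied slot: 5): for example W in 1; C in 2; F in 1; X in 1; V in 2; R in 5; N in 2; S in 1.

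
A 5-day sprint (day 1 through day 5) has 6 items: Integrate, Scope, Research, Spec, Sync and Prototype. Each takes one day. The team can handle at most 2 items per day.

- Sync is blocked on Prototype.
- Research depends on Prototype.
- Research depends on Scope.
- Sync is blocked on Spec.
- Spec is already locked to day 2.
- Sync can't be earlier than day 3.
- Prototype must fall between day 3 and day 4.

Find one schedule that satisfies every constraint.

Scope=day 1, Sync=day 4, Research=day 4, Prototype=day 3, Integrate=day 1, Spec=day 2

Checking: Scope(day 1) before Research(day 4); Spec(day 2) before Sync(day 4); Prototype(day 3) before Research(day 4); Prototype(day 3) before Sync(day 4); Sync=day 4 in [day 3,day 5]; Prototype=day 3 in [day 3,day 4]; Spec=day 2 in [day 2,day 2]; max 2 per day (cap 2).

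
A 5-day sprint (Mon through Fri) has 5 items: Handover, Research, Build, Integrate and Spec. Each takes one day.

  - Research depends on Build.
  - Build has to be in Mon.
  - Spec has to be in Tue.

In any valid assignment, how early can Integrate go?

Mon

Integrate at Mon is achievable: Spec -> Tue, Build -> Mon, Handover -> Mon, Research -> Tue, Integrate -> Mon.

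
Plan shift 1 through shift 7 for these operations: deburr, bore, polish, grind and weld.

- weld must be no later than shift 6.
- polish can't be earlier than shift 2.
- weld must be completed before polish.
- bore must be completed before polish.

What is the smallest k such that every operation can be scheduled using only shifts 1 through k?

The precedence chain requires at least 2 distinct shifts.
2 works (last occupied shift: shift 2): for example weld=shift 1, deburr=shift 1, bore=shift 1, grind=shift 1, polish=shift 2.

2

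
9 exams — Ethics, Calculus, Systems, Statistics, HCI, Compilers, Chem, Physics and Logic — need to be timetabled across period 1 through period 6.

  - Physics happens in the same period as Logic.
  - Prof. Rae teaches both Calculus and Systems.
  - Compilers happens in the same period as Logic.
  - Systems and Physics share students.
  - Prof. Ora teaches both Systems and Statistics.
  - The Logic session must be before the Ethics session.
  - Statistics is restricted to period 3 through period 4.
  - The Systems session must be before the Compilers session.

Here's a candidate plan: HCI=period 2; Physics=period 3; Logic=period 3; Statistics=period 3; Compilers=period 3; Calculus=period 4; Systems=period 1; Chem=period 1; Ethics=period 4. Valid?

Physics happens in the same period as Logic — holds.
The Logic session must be before the Ethics session — holds.
Statistics is restricted to period 3 through period 4 — holds.
Prof. Ora teaches both Systems and Statistics — holds.
The Systems session must be before the Compilers session — holds.
Prof. Rae teaches both Calculus and Systems — holds.
Compilers happens in the same period as Logic — holds.
Systems and Physics share students — holds.

Yes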